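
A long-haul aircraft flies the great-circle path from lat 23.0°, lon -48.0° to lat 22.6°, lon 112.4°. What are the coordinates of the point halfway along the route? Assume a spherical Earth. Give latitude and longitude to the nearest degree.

The haversine formula gives a central angle δ ≈ 2.279 rad (130.6°) between the endpoints.
Interpolate at f = 1/2 with slerp weights a = sin((1−f)δ)/sin δ ≈ 1.196, b = sin(fδ)/sin δ ≈ 1.196.
p = a·p₁ + b·p₂ ≈ (0.316, 0.203, 0.927); φ = arcsin(p_z) ≈ 67.96°, λ = atan2(p_y, p_x) ≈ 32.69°.

≈ lat 68°, lon 33°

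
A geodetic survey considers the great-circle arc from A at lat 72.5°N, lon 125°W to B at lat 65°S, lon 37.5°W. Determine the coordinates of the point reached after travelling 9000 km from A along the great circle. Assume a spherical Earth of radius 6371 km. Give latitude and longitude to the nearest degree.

≈ lat 1°S, lon 71°W

Write both endpoints as unit vectors p₁, p₂ with components (cos φ cos λ, cos φ sin λ, sin φ).
The central angle between the endpoints is δ = arccos(p₁·p₂) ≈ 2.604 rad (149.2°). The total great-circle distance is δ·R ≈ 2.604 × 6371 ≈ 16589 km, so the target fraction is f = 9000/16589 ≈ 0.543.
Interpolate at f ≈ 0.543 with slerp weights a = sin((1−f)δ)/sin δ ≈ 1.813, b = sin(fδ)/sin δ ≈ 1.928.
p = a·p₁ + b·p₂ ≈ (0.334, -0.943, -0.018); φ = arcsin(p_z) ≈ -1.03°, λ = atan2(p_y, p_x) ≈ -70.51°.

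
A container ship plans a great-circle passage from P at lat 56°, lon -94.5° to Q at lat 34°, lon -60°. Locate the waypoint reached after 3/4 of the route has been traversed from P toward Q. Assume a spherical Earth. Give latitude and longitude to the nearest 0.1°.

≈ lat 40.3°, lon -66.3°

The haversine formula gives a central angle δ ≈ 0.563 rad (32.3°) between the endpoints.
Interpolate at f = 3/4 with slerp weights a = sin((1−f)δ)/sin δ ≈ 0.263, b = sin(fδ)/sin δ ≈ 0.768.
p = a·p₁ + b·p₂ ≈ (0.307, -0.698, 0.647); φ = arcsin(p_z) ≈ 40.34°, λ = atan2(p_y, p_x) ≈ -66.27°.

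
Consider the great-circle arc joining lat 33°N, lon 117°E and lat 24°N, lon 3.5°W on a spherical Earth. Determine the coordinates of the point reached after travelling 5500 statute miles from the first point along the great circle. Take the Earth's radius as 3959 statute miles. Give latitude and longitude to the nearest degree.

Write both endpoints as unit vectors p₁, p₂ with components (cos φ cos λ, cos φ sin λ, sin φ).
The central angle between the endpoints is δ = arccos(p₁·p₂) ≈ 1.739 rad (99.6°). The total great-circle distance is δ·R ≈ 1.739 × 3959 ≈ 6884 mi, so the target fraction is f = 5500/6884 ≈ 0.799.
Interpolate at f ≈ 0.799 with slerp weights a = sin((1−f)δ)/sin δ ≈ 0.347, b = sin(fδ)/sin δ ≈ 0.998.
p = a·p₁ + b·p₂ ≈ (0.777, 0.204, 0.595); φ = arcsin(p_z) ≈ 36.51°, λ = atan2(p_y, p_x) ≈ 14.71°.

≈ lat 37°N, lon 15°E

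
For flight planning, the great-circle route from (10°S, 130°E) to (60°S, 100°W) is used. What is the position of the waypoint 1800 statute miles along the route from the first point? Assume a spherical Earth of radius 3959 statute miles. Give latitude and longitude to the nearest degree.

From cos δ = sin φ₁ sin φ₂ + cos φ₁ cos φ₂ cos Δλ, the central angle is δ ≈ 1.738 rad (99.6°). The total great-circle distance is δ·R ≈ 1.738 × 3959 ≈ 6880 mi, so the target fraction is f = 1800/6880 ≈ 0.262.
Interpolate at f ≈ 0.262 with slerp weights a = sin((1−f)δ)/sin δ ≈ 0.972, b = sin(fδ)/sin δ ≈ 0.445.
p = a·p₁ + b·p₂ ≈ (-0.654, 0.514, -0.555); φ = arcsin(p_z) ≈ -33.68°, λ = atan2(p_y, p_x) ≈ 141.83°.

≈ (34°S, 142°E)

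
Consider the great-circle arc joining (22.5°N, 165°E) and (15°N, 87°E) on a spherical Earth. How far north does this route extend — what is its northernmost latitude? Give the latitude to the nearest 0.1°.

≈ 24.4°N

The great circle lies in the plane with unit normal n̂ = (p₁ × p₂)/|p₁ × p₂|.
Here n̂_z ≈ -0.911; the vertex latitude is φ_max = arccos|n̂_z| ≈ 24.4°.
Check via Clairaut: cos φ_max = |cos φ₁| · sin C = cos(22.5°)·sin(80.3°) ≈ 0.911, again giving ≈ 24.4°.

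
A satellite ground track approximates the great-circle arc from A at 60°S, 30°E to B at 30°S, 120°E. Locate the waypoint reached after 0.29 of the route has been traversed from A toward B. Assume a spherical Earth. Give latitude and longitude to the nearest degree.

≈ 60°S, 68°E

Convert each endpoint to a unit vector on the sphere (x = cos φ cos λ, y = cos φ sin λ, z = sin φ).
The central angle between the endpoints is δ = arccos(p₁·p₂) ≈ 1.123 rad (64.3°).
Interpolate at f = 0.29 with slerp weights a = sin((1−f)δ)/sin δ ≈ 0.794, b = sin(fδ)/sin δ ≈ 0.355.
p = a·p₁ + b·p₂ ≈ (0.190, 0.465, -0.865); φ = arcsin(p_z) ≈ -59.87°, λ = atan2(p_y, p_x) ≈ 67.76°.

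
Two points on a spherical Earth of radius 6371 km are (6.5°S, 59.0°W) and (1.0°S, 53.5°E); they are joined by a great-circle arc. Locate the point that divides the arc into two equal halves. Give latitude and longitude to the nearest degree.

≈ (7°S, 2°W)

Write both endpoints as unit vectors p₁, p₂ with components (cos φ cos λ, cos φ sin λ, sin φ).
The central angle between the endpoints is δ = arccos(p₁·p₂) ≈ 1.959 rad (112.2°).
Interpolate at f = 1/2 with slerp weights a = sin((1−f)δ)/sin δ ≈ 0.897, b = sin(fδ)/sin δ ≈ 0.897.
p = a·p₁ + b·p₂ ≈ (0.992, -0.043, -0.117); φ = arcsin(p_z) ≈ -6.73°, λ = atan2(p_y, p_x) ≈ -2.48°.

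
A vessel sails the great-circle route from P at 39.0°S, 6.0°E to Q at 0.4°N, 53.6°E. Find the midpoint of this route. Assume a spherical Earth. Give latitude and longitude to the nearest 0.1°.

Convert each endpoint to a unit vector on the sphere (x = cos φ cos λ, y = cos φ sin λ, z = sin φ).
The central angle between the endpoints is δ = arccos(p₁·p₂) ≈ 1.024 rad (58.7°).
Interpolate at f = 1/2 with slerp weights a = sin((1−f)δ)/sin δ ≈ 0.574, b = sin(fδ)/sin δ ≈ 0.574.
p = a·p₁ + b·p₂ ≈ (0.784, 0.508, -0.357); φ = arcsin(p_z) ≈ -20.91°, λ = atan2(p_y, p_x) ≈ 32.97°.

≈ 20.9°S, 33.0°E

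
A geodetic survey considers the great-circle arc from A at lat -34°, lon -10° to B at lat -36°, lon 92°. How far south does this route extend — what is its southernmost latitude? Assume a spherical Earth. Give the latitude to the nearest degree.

≈ -48°

The great circle lies in the plane with unit normal n̂ = (p₁ × p₂)/|p₁ × p₂|.
Here n̂_z ≈ +0.668; the vertex latitude is φ_max = arccos|n̂_z| ≈ 48.1°.
Check via Clairaut: cos φ_max = |cos φ₁| · sin C = cos(34.0°)·sin(126.3°) ≈ 0.668, again giving ≈ 48.1°.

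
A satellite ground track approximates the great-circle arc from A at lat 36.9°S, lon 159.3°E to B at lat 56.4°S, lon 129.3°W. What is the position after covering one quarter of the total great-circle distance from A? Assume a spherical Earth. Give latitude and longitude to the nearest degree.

≈ lat 45°S, lon 172°E

From cos δ = sin φ₁ sin φ₂ + cos φ₁ cos φ₂ cos Δλ, the central angle is δ ≈ 0.875 rad (50.1°).
Interpolate at f = 1/4 with slerp weights a = sin((1−f)δ)/sin δ ≈ 0.795, b = sin(fδ)/sin δ ≈ 0.283.
p = a·p₁ + b·p₂ ≈ (-0.694, 0.104, -0.713); φ = arcsin(p_z) ≈ -45.46°, λ = atan2(p_y, p_x) ≈ 171.50°.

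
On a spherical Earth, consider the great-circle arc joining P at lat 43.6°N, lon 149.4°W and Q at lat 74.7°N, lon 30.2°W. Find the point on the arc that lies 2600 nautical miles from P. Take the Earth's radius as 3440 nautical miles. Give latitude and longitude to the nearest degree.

From cos δ = sin φ₁ sin φ₂ + cos φ₁ cos φ₂ cos Δλ, the central angle is δ ≈ 0.962 rad (55.1°). The total great-circle distance is δ·R ≈ 0.962 × 3440 ≈ 3309 nmi, so the target fraction is f = 2600/3309 ≈ 0.786.
Interpolate at f ≈ 0.786 with slerp weights a = sin((1−f)δ)/sin δ ≈ 0.249, b = sin(fδ)/sin δ ≈ 0.836.
p = a·p₁ + b·p₂ ≈ (0.035, -0.203, 0.979); φ = arcsin(p_z) ≈ 78.11°, λ = atan2(p_y, p_x) ≈ -80.16°.

≈ lat 78°N, lon 80°W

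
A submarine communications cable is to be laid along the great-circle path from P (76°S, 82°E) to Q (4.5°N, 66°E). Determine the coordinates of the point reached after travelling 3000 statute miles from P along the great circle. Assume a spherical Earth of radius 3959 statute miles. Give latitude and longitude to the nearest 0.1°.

Write both endpoints as unit vectors p₁, p₂ with components (cos φ cos λ, cos φ sin λ, sin φ).
The central angle between the endpoints is δ = arccos(p₁·p₂) ≈ 1.414 rad (81.0°). The total great-circle distance is δ·R ≈ 1.414 × 3959 ≈ 5600 mi, so the target fraction is f = 3000/5600 ≈ 0.536.
Interpolate at f ≈ 0.536 with slerp weights a = sin((1−f)δ)/sin δ ≈ 0.618, b = sin(fδ)/sin δ ≈ 0.696.
p = a·p₁ + b·p₂ ≈ (0.303, 0.782, -0.545); φ = arcsin(p_z) ≈ -33.03°, λ = atan2(p_y, p_x) ≈ 68.82°.

≈ (33.0°S, 68.8°E)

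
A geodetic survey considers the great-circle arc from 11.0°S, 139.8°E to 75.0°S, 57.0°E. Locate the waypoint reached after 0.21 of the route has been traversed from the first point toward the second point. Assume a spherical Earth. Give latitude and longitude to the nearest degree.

The haversine formula gives a central angle δ ≈ 1.353 rad (77.5°) between the endpoints.
Interpolate at f = 0.21 with slerp weights a = sin((1−f)δ)/sin δ ≈ 0.898, b = sin(fδ)/sin δ ≈ 0.287.
p = a·p₁ + b·p₂ ≈ (-0.633, 0.631, -0.449); φ = arcsin(p_z) ≈ -26.66°, λ = atan2(p_y, p_x) ≈ 135.07°.

≈ 27°S, 135°E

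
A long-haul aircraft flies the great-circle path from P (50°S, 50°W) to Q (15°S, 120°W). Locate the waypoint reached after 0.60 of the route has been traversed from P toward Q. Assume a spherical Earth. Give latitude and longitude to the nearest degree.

Convert each endpoint to a unit vector on the sphere (x = cos φ cos λ, y = cos φ sin λ, z = sin φ).
The central angle between the endpoints is δ = arccos(p₁·p₂) ≈ 1.148 rad (65.8°).
Interpolate at f = 0.60 with slerp weights a = sin((1−f)δ)/sin δ ≈ 0.486, b = sin(fδ)/sin δ ≈ 0.697.
p = a·p₁ + b·p₂ ≈ (-0.136, -0.822, -0.553); φ = arcsin(p_z) ≈ -33.55°, λ = atan2(p_y, p_x) ≈ -99.38°.

≈ (34°S, 99°W)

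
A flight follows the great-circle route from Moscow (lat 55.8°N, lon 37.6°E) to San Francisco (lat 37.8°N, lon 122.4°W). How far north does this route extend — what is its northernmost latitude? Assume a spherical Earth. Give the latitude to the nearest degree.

The great circle lies in the plane with unit normal n̂ = (p₁ × p₂)/|p₁ × p₂|.
Here n̂_z ≈ -0.153; the vertex latitude is φ_max = arccos|n̂_z| ≈ 81.2°.
Check via Clairaut: cos φ_max = |cos φ₁| · sin C = cos(55.8°)·sin(15.7°) ≈ 0.153, again giving ≈ 81.2°.

≈ 81°N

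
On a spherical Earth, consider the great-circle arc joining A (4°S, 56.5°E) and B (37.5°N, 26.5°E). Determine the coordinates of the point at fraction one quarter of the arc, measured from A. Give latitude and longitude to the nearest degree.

≈ (7°N, 50°E)

Convert each endpoint to a unit vector on the sphere (x = cos φ cos λ, y = cos φ sin λ, z = sin φ).
The central angle between the endpoints is δ = arccos(p₁·p₂) ≈ 0.872 rad (50.0°).
Interpolate at f = 1/4 with slerp weights a = sin((1−f)δ)/sin δ ≈ 0.795, b = sin(fδ)/sin δ ≈ 0.283.
p = a·p₁ + b·p₂ ≈ (0.638, 0.761, 0.117); φ = arcsin(p_z) ≈ 6.69°, λ = atan2(p_y, p_x) ≈ 50.02°.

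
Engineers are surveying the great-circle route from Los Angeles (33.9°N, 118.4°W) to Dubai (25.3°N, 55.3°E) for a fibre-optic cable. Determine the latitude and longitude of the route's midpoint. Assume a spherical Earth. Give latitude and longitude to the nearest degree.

≈ (83°N, 6°E)

Write both endpoints as unit vectors p₁, p₂ with components (cos φ cos λ, cos φ sin λ, sin φ).
The central angle between the endpoints is δ = arccos(p₁·p₂) ≈ 2.103 rad (120.5°).
Interpolate at f = 1/2 with slerp weights a = sin((1−f)δ)/sin δ ≈ 1.008, b = sin(fδ)/sin δ ≈ 1.008.
p = a·p₁ + b·p₂ ≈ (0.121, 0.013, 0.993); φ = arcsin(p_z) ≈ 83.02°, λ = atan2(p_y, p_x) ≈ 6.27°.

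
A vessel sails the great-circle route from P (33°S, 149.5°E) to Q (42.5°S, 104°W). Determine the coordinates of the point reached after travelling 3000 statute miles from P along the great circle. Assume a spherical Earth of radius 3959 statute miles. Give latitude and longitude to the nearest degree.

Convert each endpoint to a unit vector on the sphere (x = cos φ cos λ, y = cos φ sin λ, z = sin φ).
The central angle between the endpoints is δ = arccos(p₁·p₂) ≈ 1.377 rad (78.9°). The total great-circle distance is δ·R ≈ 1.377 × 3959 ≈ 5453 mi, so the target fraction is f = 3000/5453 ≈ 0.550.
Interpolate at f ≈ 0.550 with slerp weights a = sin((1−f)δ)/sin δ ≈ 0.592, b = sin(fδ)/sin δ ≈ 0.700.
p = a·p₁ + b·p₂ ≈ (-0.552, -0.249, -0.795); φ = arcsin(p_z) ≈ -52.69°, λ = atan2(p_y, p_x) ≈ -155.72°.

≈ (53°S, 156°W)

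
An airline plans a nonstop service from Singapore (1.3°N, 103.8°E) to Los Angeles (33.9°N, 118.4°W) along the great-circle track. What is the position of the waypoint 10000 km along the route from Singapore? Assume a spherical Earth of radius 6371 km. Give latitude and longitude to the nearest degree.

≈ (46°N, 165°W)

Convert each endpoint to a unit vector on the sphere (x = cos φ cos λ, y = cos φ sin λ, z = sin φ).
The central angle between the endpoints is δ = arccos(p₁·p₂) ≈ 2.217 rad (127.0°). The total great-circle distance is δ·R ≈ 2.217 × 6371 ≈ 14124 km, so the target fraction is f = 10000/14124 ≈ 0.708.
Interpolate at f ≈ 0.708 with slerp weights a = sin((1−f)δ)/sin δ ≈ 0.755, b = sin(fδ)/sin δ ≈ 1.252.
p = a·p₁ + b·p₂ ≈ (-0.675, -0.181, 0.716); φ = arcsin(p_z) ≈ 45.70°, λ = atan2(p_y, p_x) ≈ -164.96°.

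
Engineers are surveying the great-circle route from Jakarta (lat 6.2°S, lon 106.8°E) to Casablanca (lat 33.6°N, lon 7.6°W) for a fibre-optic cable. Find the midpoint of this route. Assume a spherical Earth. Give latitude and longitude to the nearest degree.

≈ lat 24°N, lon 57°E

Convert each endpoint to a unit vector on the sphere (x = cos φ cos λ, y = cos φ sin λ, z = sin φ).
The central angle between the endpoints is δ = arccos(p₁·p₂) ≈ 1.984 rad (113.7°).
Interpolate at f = 1/2 with slerp weights a = sin((1−f)δ)/sin δ ≈ 0.914, b = sin(fδ)/sin δ ≈ 0.914.
p = a·p₁ + b·p₂ ≈ (0.492, 0.769, 0.407); φ = arcsin(p_z) ≈ 24.03°, λ = atan2(p_y, p_x) ≈ 57.40°.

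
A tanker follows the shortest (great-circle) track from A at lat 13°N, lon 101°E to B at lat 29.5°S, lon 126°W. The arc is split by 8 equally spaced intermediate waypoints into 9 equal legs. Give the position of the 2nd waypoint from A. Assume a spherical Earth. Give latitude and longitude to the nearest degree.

Convert each endpoint to a unit vector on the sphere (x = cos φ cos λ, y = cos φ sin λ, z = sin φ).
The central angle between the endpoints is δ = arccos(p₁·p₂) ≈ 2.331 rad (133.6°).
Interpolate at f = 2/9 with slerp weights a = sin((1−f)δ)/sin δ ≈ 1.340, b = sin(fδ)/sin δ ≈ 0.683.
p = a·p₁ + b·p₂ ≈ (-0.599, 0.800, -0.035); φ = arcsin(p_z) ≈ -2.01°, λ = atan2(p_y, p_x) ≈ 126.80°.

≈ lat 2°S, lon 127°E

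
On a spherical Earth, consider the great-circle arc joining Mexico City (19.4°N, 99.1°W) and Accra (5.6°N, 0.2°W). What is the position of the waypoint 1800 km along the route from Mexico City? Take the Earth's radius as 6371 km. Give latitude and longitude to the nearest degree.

≈ 21°N, 82°W

Convert each endpoint to a unit vector on the sphere (x = cos φ cos λ, y = cos φ sin λ, z = sin φ).
The central angle between the endpoints is δ = arccos(p₁·p₂) ≈ 1.684 rad (96.5°). The total great-circle distance is δ·R ≈ 1.684 × 6371 ≈ 10728 km, so the target fraction is f = 1800/10728 ≈ 0.168.
Interpolate at f ≈ 0.168 with slerp weights a = sin((1−f)δ)/sin δ ≈ 0.992, b = sin(fδ)/sin δ ≈ 0.281.
p = a·p₁ + b·p₂ ≈ (0.131, -0.925, 0.357); φ = arcsin(p_z) ≈ 20.91°, λ = atan2(p_y, p_x) ≈ -81.92°.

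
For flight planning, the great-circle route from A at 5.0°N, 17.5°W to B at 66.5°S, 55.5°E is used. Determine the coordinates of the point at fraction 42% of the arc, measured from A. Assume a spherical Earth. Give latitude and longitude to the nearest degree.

≈ 29°S, 2°W

The haversine formula gives a central angle δ ≈ 1.535 rad (87.9°) between the endpoints.
Interpolate at f = 0.42 with slerp weights a = sin((1−f)δ)/sin δ ≈ 0.778, b = sin(fδ)/sin δ ≈ 0.601.
p = a·p₁ + b·p₂ ≈ (0.875, -0.035, -0.484); φ = arcsin(p_z) ≈ -28.92°, λ = atan2(p_y, p_x) ≈ -2.32°.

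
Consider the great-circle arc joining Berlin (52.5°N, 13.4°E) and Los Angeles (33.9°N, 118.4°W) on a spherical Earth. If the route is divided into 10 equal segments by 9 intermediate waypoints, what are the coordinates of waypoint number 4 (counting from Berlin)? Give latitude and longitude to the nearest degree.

Convert each endpoint to a unit vector on the sphere (x = cos φ cos λ, y = cos φ sin λ, z = sin φ).
The central angle between the endpoints is δ = arccos(p₁·p₂) ≈ 1.465 rad (83.9°).
Interpolate at f = 4/10 with slerp weights a = sin((1−f)δ)/sin δ ≈ 0.774, b = sin(fδ)/sin δ ≈ 0.556.
p = a·p₁ + b·p₂ ≈ (0.239, -0.297, 0.925); φ = arcsin(p_z) ≈ 67.60°, λ = atan2(p_y, p_x) ≈ -51.15°.

≈ 68°N, 51°W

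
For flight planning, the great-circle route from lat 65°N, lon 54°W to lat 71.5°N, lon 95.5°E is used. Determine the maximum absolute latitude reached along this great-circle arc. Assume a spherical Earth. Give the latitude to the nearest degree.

The great circle lies in the plane with unit normal n̂ = (p₁ × p₂)/|p₁ × p₂|.
Here n̂_z ≈ +0.102; the vertex latitude is φ_max = arccos|n̂_z| ≈ 84.2°.
Check via Clairaut: cos φ_max = |cos φ₁| · sin C = cos(65.0°)·sin(13.9°) ≈ 0.102, again giving ≈ 84.2°.

≈ 84°N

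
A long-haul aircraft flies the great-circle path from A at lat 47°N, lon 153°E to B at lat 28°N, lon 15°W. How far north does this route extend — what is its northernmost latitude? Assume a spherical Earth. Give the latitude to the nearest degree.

The great circle lies in the plane with unit normal n̂ = (p₁ × p₂)/|p₁ × p₂|.
Here n̂_z ≈ -0.129; the vertex latitude is φ_max = arccos|n̂_z| ≈ 82.6°.

≈ 83°N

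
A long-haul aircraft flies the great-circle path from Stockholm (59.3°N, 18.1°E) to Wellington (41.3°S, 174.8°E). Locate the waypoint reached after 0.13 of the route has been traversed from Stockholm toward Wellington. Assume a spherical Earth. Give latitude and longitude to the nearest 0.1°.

≈ 67.2°N, 61.1°E

From cos δ = sin φ₁ sin φ₂ + cos φ₁ cos φ₂ cos Δλ, the central angle is δ ≈ 2.738 rad (156.9°).
Interpolate at f = 0.13 with slerp weights a = sin((1−f)δ)/sin δ ≈ 1.754, b = sin(fδ)/sin δ ≈ 0.888.
p = a·p₁ + b·p₂ ≈ (0.187, 0.339, 0.922); φ = arcsin(p_z) ≈ 67.24°, λ = atan2(p_y, p_x) ≈ 61.12°.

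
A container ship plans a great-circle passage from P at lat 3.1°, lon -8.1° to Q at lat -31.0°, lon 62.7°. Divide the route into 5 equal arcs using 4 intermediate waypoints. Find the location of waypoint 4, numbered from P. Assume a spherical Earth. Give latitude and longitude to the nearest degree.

≈ lat -27°, lon 46°

Convert each endpoint to a unit vector on the sphere (x = cos φ cos λ, y = cos φ sin λ, z = sin φ).
The central angle between the endpoints is δ = arccos(p₁·p₂) ≈ 1.314 rad (75.3°).
Interpolate at f = 4/5 with slerp weights a = sin((1−f)δ)/sin δ ≈ 0.269, b = sin(fδ)/sin δ ≈ 0.898.
p = a·p₁ + b·p₂ ≈ (0.618, 0.646, -0.448); φ = arcsin(p_z) ≈ -26.60°, λ = atan2(p_y, p_x) ≈ 46.24°.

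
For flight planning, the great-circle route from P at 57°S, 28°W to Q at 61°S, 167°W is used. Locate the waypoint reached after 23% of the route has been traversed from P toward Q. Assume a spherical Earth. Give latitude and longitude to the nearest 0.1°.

≈ 68.8°S, 41.8°W

The haversine formula gives a central angle δ ≈ 1.007 rad (57.7°) between the endpoints.
Interpolate at f = 0.23 with slerp weights a = sin((1−f)δ)/sin δ ≈ 0.828, b = sin(fδ)/sin δ ≈ 0.272.
p = a·p₁ + b·p₂ ≈ (0.270, -0.241, -0.932); φ = arcsin(p_z) ≈ -68.77°, λ = atan2(p_y, p_x) ≈ -41.80°.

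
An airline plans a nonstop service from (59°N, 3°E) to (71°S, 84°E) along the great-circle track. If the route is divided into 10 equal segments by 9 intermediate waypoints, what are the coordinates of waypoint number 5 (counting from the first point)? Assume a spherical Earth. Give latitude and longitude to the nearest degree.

≈ (8°S, 33°E)

From cos δ = sin φ₁ sin φ₂ + cos φ₁ cos φ₂ cos Δλ, the central angle is δ ≈ 2.472 rad (141.7°).
Interpolate at f = 5/10 with slerp weights a = sin((1−f)δ)/sin δ ≈ 1.522, b = sin(fδ)/sin δ ≈ 1.522.
p = a·p₁ + b·p₂ ≈ (0.835, 0.534, -0.134); φ = arcsin(p_z) ≈ -7.73°, λ = atan2(p_y, p_x) ≈ 32.60°.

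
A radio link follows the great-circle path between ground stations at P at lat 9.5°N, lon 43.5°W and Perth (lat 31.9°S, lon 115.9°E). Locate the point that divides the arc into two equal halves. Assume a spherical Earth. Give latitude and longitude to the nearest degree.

Write both endpoints as unit vectors p₁, p₂ with components (cos φ cos λ, cos φ sin λ, sin φ).
The central angle between the endpoints is δ = arccos(p₁·p₂) ≈ 2.628 rad (150.6°).
Interpolate at f = 1/2 with slerp weights a = sin((1−f)δ)/sin δ ≈ 1.969, b = sin(fδ)/sin δ ≈ 1.969.
p = a·p₁ + b·p₂ ≈ (0.678, 0.167, -0.715); φ = arcsin(p_z) ≈ -45.68°, λ = atan2(p_y, p_x) ≈ 13.82°.

≈ lat 46°S, lon 14°E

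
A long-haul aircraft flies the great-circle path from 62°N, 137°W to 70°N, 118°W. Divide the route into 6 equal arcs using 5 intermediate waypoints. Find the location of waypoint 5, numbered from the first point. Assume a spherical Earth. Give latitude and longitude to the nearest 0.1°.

Convert each endpoint to a unit vector on the sphere (x = cos φ cos λ, y = cos φ sin λ, z = sin φ).
The central angle between the endpoints is δ = arccos(p₁·p₂) ≈ 0.193 rad (11.0°).
Interpolate at f = 5/6 with slerp weights a = sin((1−f)δ)/sin δ ≈ 0.168, b = sin(fδ)/sin δ ≈ 0.835.
p = a·p₁ + b·p₂ ≈ (-0.192, -0.306, 0.933); φ = arcsin(p_z) ≈ 68.84°, λ = atan2(p_y, p_x) ≈ -122.07°.

≈ 68.8°N, 122.1°W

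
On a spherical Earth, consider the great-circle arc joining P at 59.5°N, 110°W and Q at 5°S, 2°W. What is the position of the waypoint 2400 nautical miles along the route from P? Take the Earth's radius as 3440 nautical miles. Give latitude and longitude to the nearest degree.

≈ 47°N, 43°W

Write both endpoints as unit vectors p₁, p₂ with components (cos φ cos λ, cos φ sin λ, sin φ).
The central angle between the endpoints is δ = arccos(p₁·p₂) ≈ 1.804 rad (103.4°). The total great-circle distance is δ·R ≈ 1.804 × 3440 ≈ 6207 nmi, so the target fraction is f = 2400/6207 ≈ 0.387.
Interpolate at f ≈ 0.387 with slerp weights a = sin((1−f)δ)/sin δ ≈ 0.919, b = sin(fδ)/sin δ ≈ 0.660.
p = a·p₁ + b·p₂ ≈ (0.498, -0.461, 0.734); φ = arcsin(p_z) ≈ 47.25°, λ = atan2(p_y, p_x) ≈ -42.82°.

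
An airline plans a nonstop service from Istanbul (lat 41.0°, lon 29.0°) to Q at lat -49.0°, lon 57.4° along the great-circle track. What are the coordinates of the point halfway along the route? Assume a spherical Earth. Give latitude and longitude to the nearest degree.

From cos δ = sin φ₁ sin φ₂ + cos φ₁ cos φ₂ cos Δλ, the central angle is δ ≈ 1.630 rad (93.4°).
Interpolate at f = 1/2 with slerp weights a = sin((1−f)δ)/sin δ ≈ 0.729, b = sin(fδ)/sin δ ≈ 0.729.
p = a·p₁ + b·p₂ ≈ (0.739, 0.670, -0.072); φ = arcsin(p_z) ≈ -4.12°, λ = atan2(p_y, p_x) ≈ 42.19°.

≈ lat -4°, lon 42°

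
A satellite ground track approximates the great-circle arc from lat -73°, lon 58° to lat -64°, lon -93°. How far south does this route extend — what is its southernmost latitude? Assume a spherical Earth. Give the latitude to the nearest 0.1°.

The great circle lies in the plane with unit normal n̂ = (p₁ × p₂)/|p₁ × p₂|.
Here n̂_z ≈ -0.094; the vertex latitude is φ_max = arccos|n̂_z| ≈ 84.6°.
Check via Clairaut: cos φ_max = |cos φ₁| · sin C = cos(73.0°)·sin(161.3°) ≈ 0.094, again giving ≈ 84.6°.

≈ -84.6°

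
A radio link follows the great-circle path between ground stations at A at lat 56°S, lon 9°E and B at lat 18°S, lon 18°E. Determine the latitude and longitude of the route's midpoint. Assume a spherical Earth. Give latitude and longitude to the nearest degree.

From cos δ = sin φ₁ sin φ₂ + cos φ₁ cos φ₂ cos Δλ, the central angle is δ ≈ 0.674 rad (38.6°).
Interpolate at f = 1/2 with slerp weights a = sin((1−f)δ)/sin δ ≈ 0.530, b = sin(fδ)/sin δ ≈ 0.530.
p = a·p₁ + b·p₂ ≈ (0.772, 0.202, -0.603); φ = arcsin(p_z) ≈ -37.08°, λ = atan2(p_y, p_x) ≈ 14.67°.

≈ lat 37°S, lon 15°E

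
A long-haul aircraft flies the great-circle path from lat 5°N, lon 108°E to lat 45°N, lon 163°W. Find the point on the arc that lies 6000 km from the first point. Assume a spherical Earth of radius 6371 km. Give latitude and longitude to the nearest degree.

Convert each endpoint to a unit vector on the sphere (x = cos φ cos λ, y = cos φ sin λ, z = sin φ).
The central angle between the endpoints is δ = arccos(p₁·p₂) ≈ 1.497 rad (85.8°). The total great-circle distance is δ·R ≈ 1.497 × 6371 ≈ 9536 km, so the target fraction is f = 6000/9536 ≈ 0.629.
Interpolate at f ≈ 0.629 with slerp weights a = sin((1−f)δ)/sin δ ≈ 0.528, b = sin(fδ)/sin δ ≈ 0.811.
p = a·p₁ + b·p₂ ≈ (-0.711, 0.333, 0.619); φ = arcsin(p_z) ≈ 38.27°, λ = atan2(p_y, p_x) ≈ 154.90°.

≈ lat 38°N, lon 155°E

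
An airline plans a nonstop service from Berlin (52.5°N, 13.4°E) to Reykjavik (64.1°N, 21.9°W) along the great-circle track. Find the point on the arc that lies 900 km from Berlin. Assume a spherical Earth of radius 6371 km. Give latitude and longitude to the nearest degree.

≈ 58°N, 3°E

Convert each endpoint to a unit vector on the sphere (x = cos φ cos λ, y = cos φ sin λ, z = sin φ).
The central angle between the endpoints is δ = arccos(p₁·p₂) ≈ 0.375 rad (21.5°). The total great-circle distance is δ·R ≈ 0.375 × 6371 ≈ 2386 km, so the target fraction is f = 900/2386 ≈ 0.377.
Interpolate at f ≈ 0.377 with slerp weights a = sin((1−f)δ)/sin δ ≈ 0.632, b = sin(fδ)/sin δ ≈ 0.385.
p = a·p₁ + b·p₂ ≈ (0.530, 0.026, 0.847); φ = arcsin(p_z) ≈ 57.94°, λ = atan2(p_y, p_x) ≈ 2.85°.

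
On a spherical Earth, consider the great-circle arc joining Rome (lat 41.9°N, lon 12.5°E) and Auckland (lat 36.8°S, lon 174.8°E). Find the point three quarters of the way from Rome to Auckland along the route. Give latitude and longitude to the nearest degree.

≈ lat 13°S, lon 137°E

From cos δ = sin φ₁ sin φ₂ + cos φ₁ cos φ₂ cos Δλ, the central angle is δ ≈ 2.887 rad (165.4°).
Interpolate at f = 3/4 with slerp weights a = sin((1−f)δ)/sin δ ≈ 2.626, b = sin(fδ)/sin δ ≈ 3.292.
p = a·p₁ + b·p₂ ≈ (-0.717, 0.662, -0.218); φ = arcsin(p_z) ≈ -12.61°, λ = atan2(p_y, p_x) ≈ 137.29°.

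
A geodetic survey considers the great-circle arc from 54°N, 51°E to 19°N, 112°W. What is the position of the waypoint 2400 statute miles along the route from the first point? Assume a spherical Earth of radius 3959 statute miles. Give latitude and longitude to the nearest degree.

≈ 80°N, 25°W

The haversine formula gives a central angle δ ≈ 1.842 rad (105.6°) between the endpoints. The total great-circle distance is δ·R ≈ 1.842 × 3959 ≈ 7293 mi, so the target fraction is f = 2400/7293 ≈ 0.329.
Interpolate at f ≈ 0.329 with slerp weights a = sin((1−f)δ)/sin δ ≈ 0.980, b = sin(fδ)/sin δ ≈ 0.591.
p = a·p₁ + b·p₂ ≈ (0.153, -0.071, 0.986); φ = arcsin(p_z) ≈ 80.29°, λ = atan2(p_y, p_x) ≈ -24.76°.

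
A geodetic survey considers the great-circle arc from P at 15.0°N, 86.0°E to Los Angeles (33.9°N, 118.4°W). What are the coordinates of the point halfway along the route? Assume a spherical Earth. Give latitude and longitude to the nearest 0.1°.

From cos δ = sin φ₁ sin φ₂ + cos φ₁ cos φ₂ cos Δλ, the central angle is δ ≈ 2.197 rad (125.9°).
Interpolate at f = 1/2 with slerp weights a = sin((1−f)δ)/sin δ ≈ 1.099, b = sin(fδ)/sin δ ≈ 1.099.
p = a·p₁ + b·p₂ ≈ (-0.360, 0.256, 0.897); φ = arcsin(p_z) ≈ 63.78°, λ = atan2(p_y, p_x) ≈ 144.51°.

≈ 63.8°N, 144.5°E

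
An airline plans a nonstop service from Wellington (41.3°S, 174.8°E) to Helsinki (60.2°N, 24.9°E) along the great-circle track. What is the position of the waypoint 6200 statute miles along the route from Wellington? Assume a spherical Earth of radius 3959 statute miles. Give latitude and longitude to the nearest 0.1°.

Write both endpoints as unit vectors p₁, p₂ with components (cos φ cos λ, cos φ sin λ, sin φ).
The central angle between the endpoints is δ = arccos(p₁·p₂) ≈ 2.681 rad (153.6°). The total great-circle distance is δ·R ≈ 2.681 × 3959 ≈ 10614 mi, so the target fraction is f = 6200/10614 ≈ 0.584.
Interpolate at f ≈ 0.584 with slerp weights a = sin((1−f)δ)/sin δ ≈ 2.020, b = sin(fδ)/sin δ ≈ 2.249.
p = a·p₁ + b·p₂ ≈ (-0.497, 0.608, 0.619); φ = arcsin(p_z) ≈ 38.24°, λ = atan2(p_y, p_x) ≈ 129.26°.

≈ 38.2°N, 129.3°E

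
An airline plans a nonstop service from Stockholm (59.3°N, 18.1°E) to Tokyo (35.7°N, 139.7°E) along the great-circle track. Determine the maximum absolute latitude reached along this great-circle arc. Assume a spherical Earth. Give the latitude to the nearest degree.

The great circle lies in the plane with unit normal n̂ = (p₁ × p₂)/|p₁ × p₂|.
Here n̂_z ≈ +0.368; the vertex latitude is φ_max = arccos|n̂_z| ≈ 68.4°.
Check via Clairaut: cos φ_max = |cos φ₁| · sin C = cos(59.3°)·sin(46.2°) ≈ 0.368, again giving ≈ 68.4°.

≈ 68°N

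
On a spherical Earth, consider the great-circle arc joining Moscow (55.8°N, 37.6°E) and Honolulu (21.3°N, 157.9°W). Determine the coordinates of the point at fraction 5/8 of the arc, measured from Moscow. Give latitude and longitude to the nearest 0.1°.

The haversine formula gives a central angle δ ≈ 1.776 rad (101.8°) between the endpoints.
Interpolate at f = 5/8 with slerp weights a = sin((1−f)δ)/sin δ ≈ 0.631, b = sin(fδ)/sin δ ≈ 0.915.
p = a·p₁ + b·p₂ ≈ (-0.509, -0.104, 0.855); φ = arcsin(p_z) ≈ 58.71°, λ = atan2(p_y, p_x) ≈ -168.42°.

≈ (58.7°N, 168.4°W)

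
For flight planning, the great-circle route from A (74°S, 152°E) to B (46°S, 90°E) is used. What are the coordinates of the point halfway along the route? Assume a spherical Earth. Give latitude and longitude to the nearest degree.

≈ (63°S, 106°E)

Convert each endpoint to a unit vector on the sphere (x = cos φ cos λ, y = cos φ sin λ, z = sin φ).
The central angle between the endpoints is δ = arccos(p₁·p₂) ≈ 0.674 rad (38.6°).
Interpolate at f = 1/2 with slerp weights a = sin((1−f)δ)/sin δ ≈ 0.530, b = sin(fδ)/sin δ ≈ 0.530.
p = a·p₁ + b·p₂ ≈ (-0.129, 0.437, -0.890); φ = arcsin(p_z) ≈ -62.92°, λ = atan2(p_y, p_x) ≈ 106.45°.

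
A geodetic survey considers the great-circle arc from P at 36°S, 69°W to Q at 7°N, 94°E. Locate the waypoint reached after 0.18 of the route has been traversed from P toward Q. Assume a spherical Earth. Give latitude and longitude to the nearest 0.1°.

The haversine formula gives a central angle δ ≈ 2.567 rad (147.1°) between the endpoints.
Interpolate at f = 0.18 with slerp weights a = sin((1−f)δ)/sin δ ≈ 1.584, b = sin(fδ)/sin δ ≈ 0.821.
p = a·p₁ + b·p₂ ≈ (0.402, -0.384, -0.831); φ = arcsin(p_z) ≈ -56.21°, λ = atan2(p_y, p_x) ≈ -43.65°.

≈ 56.2°S, 43.7°W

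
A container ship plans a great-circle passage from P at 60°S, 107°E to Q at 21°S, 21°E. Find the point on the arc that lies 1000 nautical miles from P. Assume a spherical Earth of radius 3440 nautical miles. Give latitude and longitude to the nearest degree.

≈ 58°S, 75°E

From cos δ = sin φ₁ sin φ₂ + cos φ₁ cos φ₂ cos Δλ, the central angle is δ ≈ 1.221 rad (69.9°). The total great-circle distance is δ·R ≈ 1.221 × 3440 ≈ 4199 nmi, so the target fraction is f = 1000/4199 ≈ 0.238.
Interpolate at f ≈ 0.238 with slerp weights a = sin((1−f)δ)/sin δ ≈ 0.853, b = sin(fδ)/sin δ ≈ 0.305.
p = a·p₁ + b·p₂ ≈ (0.141, 0.510, -0.848); φ = arcsin(p_z) ≈ -58.04°, λ = atan2(p_y, p_x) ≈ 74.53°.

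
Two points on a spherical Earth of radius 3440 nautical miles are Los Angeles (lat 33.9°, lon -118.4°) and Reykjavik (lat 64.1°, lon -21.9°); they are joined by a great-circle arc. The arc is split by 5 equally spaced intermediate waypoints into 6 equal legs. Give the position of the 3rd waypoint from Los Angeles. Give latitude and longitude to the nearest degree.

≈ lat 58°, lon -89°

Write both endpoints as unit vectors p₁, p₂ with components (cos φ cos λ, cos φ sin λ, sin φ).
The central angle between the endpoints is δ = arccos(p₁·p₂) ≈ 1.092 rad (62.6°).
Interpolate at f = 3/6 with slerp weights a = sin((1−f)δ)/sin δ ≈ 0.585, b = sin(fδ)/sin δ ≈ 0.585.
p = a·p₁ + b·p₂ ≈ (0.006, -0.522, 0.853); φ = arcsin(p_z) ≈ 58.50°, λ = atan2(p_y, p_x) ≈ -89.33°.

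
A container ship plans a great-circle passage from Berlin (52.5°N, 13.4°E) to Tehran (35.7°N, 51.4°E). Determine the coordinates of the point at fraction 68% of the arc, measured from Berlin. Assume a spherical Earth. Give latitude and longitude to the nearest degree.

≈ 42°N, 42°E

Write both endpoints as unit vectors p₁, p₂ with components (cos φ cos λ, cos φ sin λ, sin φ).
The central angle between the endpoints is δ = arccos(p₁·p₂) ≈ 0.550 rad (31.5°).
Interpolate at f = 0.68 with slerp weights a = sin((1−f)δ)/sin δ ≈ 0.335, b = sin(fδ)/sin δ ≈ 0.699.
p = a·p₁ + b·p₂ ≈ (0.553, 0.491, 0.674); φ = arcsin(p_z) ≈ 42.35°, λ = atan2(p_y, p_x) ≈ 41.62°.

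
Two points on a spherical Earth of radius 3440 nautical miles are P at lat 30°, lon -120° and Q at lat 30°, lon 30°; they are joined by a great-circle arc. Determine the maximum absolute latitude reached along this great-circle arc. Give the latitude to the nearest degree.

The great circle lies in the plane with unit normal n̂ = (p₁ × p₂)/|p₁ × p₂|.
Here n̂_z ≈ +0.409; the vertex latitude is φ_max = arccos|n̂_z| ≈ 65.9°.
Check via Clairaut: cos φ_max = |cos φ₁| · sin C = cos(30.0°)·sin(28.2°) ≈ 0.409, again giving ≈ 65.9°.

≈ 66°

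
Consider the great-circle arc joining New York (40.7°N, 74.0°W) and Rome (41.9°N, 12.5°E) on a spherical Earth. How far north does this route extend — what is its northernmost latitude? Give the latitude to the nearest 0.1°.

The great circle lies in the plane with unit normal n̂ = (p₁ × p₂)/|p₁ × p₂|.
Here n̂_z ≈ +0.638; the vertex latitude is φ_max = arccos|n̂_z| ≈ 50.4°.

≈ 50.4°N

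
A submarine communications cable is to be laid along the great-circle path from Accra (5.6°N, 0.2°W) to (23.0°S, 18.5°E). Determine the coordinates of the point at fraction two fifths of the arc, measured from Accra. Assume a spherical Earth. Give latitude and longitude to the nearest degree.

≈ (6°S, 7°E)

From cos δ = sin φ₁ sin φ₂ + cos φ₁ cos φ₂ cos Δλ, the central angle is δ ≈ 0.592 rad (33.9°).
Interpolate at f = 2/5 with slerp weights a = sin((1−f)δ)/sin δ ≈ 0.623, b = sin(fδ)/sin δ ≈ 0.420.
p = a·p₁ + b·p₂ ≈ (0.987, 0.121, -0.103); φ = arcsin(p_z) ≈ -5.94°, λ = atan2(p_y, p_x) ≈ 6.97°.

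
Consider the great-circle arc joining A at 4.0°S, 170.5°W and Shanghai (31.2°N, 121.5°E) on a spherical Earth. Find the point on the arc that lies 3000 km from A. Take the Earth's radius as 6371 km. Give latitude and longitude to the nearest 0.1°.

From cos δ = sin φ₁ sin φ₂ + cos φ₁ cos φ₂ cos Δλ, the central angle is δ ≈ 1.283 rad (73.5°). The total great-circle distance is δ·R ≈ 1.283 × 6371 ≈ 8176 km, so the target fraction is f = 3000/8176 ≈ 0.367.
Interpolate at f ≈ 0.367 with slerp weights a = sin((1−f)δ)/sin δ ≈ 0.757, b = sin(fδ)/sin δ ≈ 0.473.
p = a·p₁ + b·p₂ ≈ (-0.956, 0.220, 0.192); φ = arcsin(p_z) ≈ 11.08°, λ = atan2(p_y, p_x) ≈ 167.02°.

≈ 11.1°N, 167.0°E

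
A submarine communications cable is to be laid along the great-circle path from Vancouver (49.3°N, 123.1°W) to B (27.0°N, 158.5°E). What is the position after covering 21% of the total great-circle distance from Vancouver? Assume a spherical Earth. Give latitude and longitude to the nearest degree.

Convert each endpoint to a unit vector on the sphere (x = cos φ cos λ, y = cos φ sin λ, z = sin φ).
The central angle between the endpoints is δ = arccos(p₁·p₂) ≈ 1.092 rad (62.5°).
Interpolate at f = 0.21 with slerp weights a = sin((1−f)δ)/sin δ ≈ 0.856, b = sin(fδ)/sin δ ≈ 0.256.
p = a·p₁ + b·p₂ ≈ (-0.517, -0.384, 0.765); φ = arcsin(p_z) ≈ 49.91°, λ = atan2(p_y, p_x) ≈ -143.41°.

≈ (50°N, 143°W)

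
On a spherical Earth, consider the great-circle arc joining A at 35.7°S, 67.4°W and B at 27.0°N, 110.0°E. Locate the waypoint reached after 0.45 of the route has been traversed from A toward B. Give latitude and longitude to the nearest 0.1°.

Write both endpoints as unit vectors p₁, p₂ with components (cos φ cos λ, cos φ sin λ, sin φ).
The central angle between the endpoints is δ = arccos(p₁·p₂) ≈ 2.985 rad (171.0°).
Interpolate at f = 0.45 with slerp weights a = sin((1−f)δ)/sin δ ≈ 6.392, b = sin(fδ)/sin δ ≈ 6.243.
p = a·p₁ + b·p₂ ≈ (0.092, 0.435, -0.896); φ = arcsin(p_z) ≈ -63.61°, λ = atan2(p_y, p_x) ≈ 78.01°.

≈ 63.6°S, 78.0°E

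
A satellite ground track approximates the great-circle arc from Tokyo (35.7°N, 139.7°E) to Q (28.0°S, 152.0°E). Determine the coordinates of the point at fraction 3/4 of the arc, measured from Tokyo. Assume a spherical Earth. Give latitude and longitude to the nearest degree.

≈ (12°S, 149°E)

Write both endpoints as unit vectors p₁, p₂ with components (cos φ cos λ, cos φ sin λ, sin φ).
The central angle between the endpoints is δ = arccos(p₁·p₂) ≈ 1.130 rad (64.7°).
Interpolate at f = 3/4 with slerp weights a = sin((1−f)δ)/sin δ ≈ 0.308, b = sin(fδ)/sin δ ≈ 0.829.
p = a·p₁ + b·p₂ ≈ (-0.837, 0.505, -0.209); φ = arcsin(p_z) ≈ -12.08°, λ = atan2(p_y, p_x) ≈ 148.87°.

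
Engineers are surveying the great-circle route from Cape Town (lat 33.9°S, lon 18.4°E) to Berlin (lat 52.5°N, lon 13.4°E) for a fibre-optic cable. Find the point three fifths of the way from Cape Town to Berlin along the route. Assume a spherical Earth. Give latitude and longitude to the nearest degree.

Convert each endpoint to a unit vector on the sphere (x = cos φ cos λ, y = cos φ sin λ, z = sin φ).
The central angle between the endpoints is δ = arccos(p₁·p₂) ≈ 1.510 rad (86.5°).
Interpolate at f = 3/5 with slerp weights a = sin((1−f)δ)/sin δ ≈ 0.569, b = sin(fδ)/sin δ ≈ 0.788.
p = a·p₁ + b·p₂ ≈ (0.915, 0.260, 0.308); φ = arcsin(p_z) ≈ 17.95°, λ = atan2(p_y, p_x) ≈ 15.88°.

≈ lat 18°N, lon 16°E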